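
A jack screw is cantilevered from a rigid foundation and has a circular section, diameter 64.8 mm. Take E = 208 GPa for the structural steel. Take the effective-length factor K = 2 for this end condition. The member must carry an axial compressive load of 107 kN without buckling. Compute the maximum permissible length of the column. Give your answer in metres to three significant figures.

I = πd⁴/64 = π×64.8⁴/64 = 8.655×10^5 mm⁴
I = 8.655×10^-7 m⁴
At the buckling limit P_cr = P = 1.070×10^5 N
From P_cr = π²EI/(K·L)²:  L = (1/K)·√(π²EI/P_cr) = (1/2)·√(π²×2.08×10^11×8.655×10^-7/1.070×10^5)
L = 2.04 m

L_max ≈ 2.04 m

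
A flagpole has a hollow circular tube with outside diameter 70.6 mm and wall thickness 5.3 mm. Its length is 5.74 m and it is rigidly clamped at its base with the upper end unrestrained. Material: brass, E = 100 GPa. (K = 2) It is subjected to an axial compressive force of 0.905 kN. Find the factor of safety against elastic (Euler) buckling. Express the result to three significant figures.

Inner diameter d_i = 70.6 − 2×5.3 = 60.00 mm
I = π(d_o⁴ − d_i⁴)/64 = π(70.6⁴ − 60.00⁴)/64 = 5.833×10^5 mm⁴
I = 5.833×10^5 mm⁴ = 5.833×10^-7 m⁴
Effective length L_e = K·L = 2 × 5.74 = 11.48 m
P_cr = π²EI / L_e² = π² × 100×10⁹ × 5.833×10^-7 / 11.48² = 4.369×10^3 N
Factor of safety n = P_cr / P = 4.3686 / 0.905 = 4.83

n ≈ 4.83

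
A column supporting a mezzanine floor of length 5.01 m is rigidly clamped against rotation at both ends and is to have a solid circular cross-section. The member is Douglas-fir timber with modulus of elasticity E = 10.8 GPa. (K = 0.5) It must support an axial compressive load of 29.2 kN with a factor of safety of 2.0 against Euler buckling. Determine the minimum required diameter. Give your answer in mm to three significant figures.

d ≈ 91.5 mm

Required P_cr = n·P = 2.0 × 29.2 = 58.40 kN
L_e = K·L = 0.5 × 5.01 = 2.505 m
Required I = P_cr·L_e²/(π²E) = 5.840×10^4 × 2.505² / (π² × 1.08×10^10) = 3.438×10^-6 m⁴
I_req = 3.438×10^6 mm⁴
Solid circle: I = πd⁴/64  ⇒  d = (64I/π)^(1/4) = (64×3.438×10^6/π)^(1/4) = 91.5 mm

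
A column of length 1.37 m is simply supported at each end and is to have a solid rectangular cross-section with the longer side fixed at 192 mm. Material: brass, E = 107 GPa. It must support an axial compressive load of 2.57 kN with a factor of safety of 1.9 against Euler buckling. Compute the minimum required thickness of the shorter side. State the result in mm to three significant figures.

b ≈ 8.16 mm

Required P_cr = n·P = 1.9 × 2.57 = 4.883 kN
L_e = K·L = 1 × 1.37 = 1.370 m
Required I = P_cr·L_e²/(π²E) = 4.883×10^3 × 1.370² / (π² × 1.07×10^11) = 8.678×10^-9 m⁴
I_req = 8.678×10^3 mm⁴
Rectangle, weak axis: I_min = h·b³/12 with h = 192 mm fixed  ⇒  b = (12I/h)^(1/3) = 8.16 mm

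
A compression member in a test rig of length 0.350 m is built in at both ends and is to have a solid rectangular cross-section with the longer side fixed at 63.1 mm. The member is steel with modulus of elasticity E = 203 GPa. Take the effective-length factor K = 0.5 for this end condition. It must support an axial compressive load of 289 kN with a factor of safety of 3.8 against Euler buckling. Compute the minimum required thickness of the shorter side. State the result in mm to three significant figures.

b ≈ 14.7 mm

Required P_cr = n·P = 3.8 × 289 = 1098 kN
L_e = K·L = 0.5 × 0.350 = 0.1750 m
Required I = P_cr·L_e²/(π²E) = 1.098×10^6 × 0.1750² / (π² × 2.03×10^11) = 1.679×10^-8 m⁴
I_req = 1.679×10^4 mm⁴
Rectangle, weak axis: I_min = h·b³/12 with h = 63.1 mm fixed  ⇒  b = (12I/h)^(1/3) = 14.7 mm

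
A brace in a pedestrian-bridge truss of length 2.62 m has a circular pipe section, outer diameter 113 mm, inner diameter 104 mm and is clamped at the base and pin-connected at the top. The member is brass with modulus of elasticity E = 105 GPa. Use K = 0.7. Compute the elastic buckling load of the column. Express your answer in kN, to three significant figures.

d_o = 113 mm, d_i = 104 mm
I = π(d_o⁴ − d_i⁴)/64 = π(113⁴ − 104.0⁴)/64 = 2.261×10^6 mm⁴
I = 2.261×10^6 mm⁴ = 2.261×10^-6 m⁴
Effective length L_e = K·L = 0.7 × 2.62 = 1.834 m
P_cr = π²EI / L_e² = π² × 105×10⁹ × 2.261×10^-6 / 1.834² = 6.966×10^5 N

P_cr ≈ 697 kN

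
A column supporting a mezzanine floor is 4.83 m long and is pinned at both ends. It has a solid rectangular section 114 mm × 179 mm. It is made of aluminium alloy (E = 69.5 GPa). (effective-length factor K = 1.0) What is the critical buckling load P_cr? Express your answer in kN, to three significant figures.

P_cr ≈ 650 kN

Buckling occurs about the weak axis: I_min = h·b³/12 with b = 114 mm (the shorter side).
I_min = 179×114³/12 = 2.210×10^7 mm⁴
I = 2.210×10^7 mm⁴ = 2.210×10^-5 m⁴
Effective length L_e = K·L = 1 × 4.83 = 4.830 m
P_cr = π²EI / L_e² = π² × 69.5×10⁹ × 2.210×10^-5 / 4.830² = 6.498×10^5 N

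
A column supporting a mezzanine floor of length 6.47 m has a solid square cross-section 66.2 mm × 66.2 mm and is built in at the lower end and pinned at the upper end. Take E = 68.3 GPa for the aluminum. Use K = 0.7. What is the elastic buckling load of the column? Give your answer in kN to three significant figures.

P_cr ≈ 52.6 kN

I = a⁴/12 = 66.2⁴/12 = 1.600×10^6 mm⁴
I = 1.600×10^6 mm⁴ = 1.600×10^-6 m⁴
Effective length L_e = K·L = 0.7 × 6.47 = 4.529 m
P_cr = π²EI / L_e² = π² × 68.3×10⁹ × 1.600×10^-6 / 4.529² = 5.260×10^4 N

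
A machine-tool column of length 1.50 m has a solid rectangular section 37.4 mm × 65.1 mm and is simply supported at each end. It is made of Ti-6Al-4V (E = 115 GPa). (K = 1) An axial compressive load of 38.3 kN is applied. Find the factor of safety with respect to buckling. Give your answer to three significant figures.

n ≈ 3.74

Buckling occurs about the weak axis: I_min = h·b³/12 with b = 37.4 mm (the shorter side).
I_min = 65.1×37.4³/12 = 2.838×10^5 mm⁴
I = 2.838×10^5 mm⁴ = 2.838×10^-7 m⁴
Effective length L_e = K·L = 1 × 1.50 = 1.500 m
P_cr = π²EI / L_e² = π² × 115×10⁹ × 2.838×10^-7 / 1.500² = 1.432×10^5 N
Factor of safety n = P_cr / P = 143.16 / 38.3 = 3.74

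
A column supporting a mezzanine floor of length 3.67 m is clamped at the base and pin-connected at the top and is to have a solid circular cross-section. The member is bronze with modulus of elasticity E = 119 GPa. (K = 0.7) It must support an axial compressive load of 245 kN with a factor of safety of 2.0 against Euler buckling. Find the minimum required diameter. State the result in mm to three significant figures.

Required P_cr = n·P = 2.0 × 245 = 490.0 kN
L_e = K·L = 0.7 × 3.67 = 2.569 m
Required I = P_cr·L_e²/(π²E) = 4.900×10^5 × 2.569² / (π² × 1.19×10^11) = 2.753×10^-6 m⁴
I_req = 2.753×10^6 mm⁴
Solid circle: I = πd⁴/64  ⇒  d = (64I/π)^(1/4) = (64×2.753×10^6/π)^(1/4) = 86.5 mm

d ≈ 86.5 mm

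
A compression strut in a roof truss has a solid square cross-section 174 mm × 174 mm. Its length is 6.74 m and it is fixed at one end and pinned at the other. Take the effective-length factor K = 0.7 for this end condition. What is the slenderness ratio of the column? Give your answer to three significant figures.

For a square r = a/√12 = 174/√12 = 50.23 mm
L_e = K·L = 0.7 × 6.74 m = 4.718 m = 4718.0 mm
λ = L_e / r_min = 4718.0 / 50.23 = 93.9

λ ≈ 93.9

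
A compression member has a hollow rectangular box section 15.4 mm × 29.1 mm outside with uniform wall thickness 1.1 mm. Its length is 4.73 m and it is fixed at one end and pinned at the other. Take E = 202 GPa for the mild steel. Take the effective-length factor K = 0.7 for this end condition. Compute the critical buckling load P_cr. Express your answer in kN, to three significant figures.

Inner dimensions: h_i = 29.1 − 2×1.1 = 26.90 mm, b_i = 15.4 − 2×1.1 = 13.20 mm
Weak-axis I_min = (h_o·b_o³ − h_i·b_i³)/12 with b_o = 15.4, b_i = 13.20 mm (shorter outer/inner sides).
I_min = (29.1×15.4³ − 26.90×13.20³)/12 = 3.701×10^3 mm⁴
I = 3.701×10^3 mm⁴ = 3.701×10^-9 m⁴
Effective length L_e = K·L = 0.7 × 4.73 = 3.311 m
P_cr = π²EI / L_e² = π² × 202×10⁹ × 3.701×10^-9 / 3.311² = 673.1 N

P_cr ≈ 0.673 kN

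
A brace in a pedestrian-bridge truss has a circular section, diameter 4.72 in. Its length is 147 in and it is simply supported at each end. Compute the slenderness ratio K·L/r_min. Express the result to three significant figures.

λ ≈ 125

I = πd⁴/64 = π×4.72⁴/64 = 24.36 in⁴
A = 17.50 in²;  r_min = √(I/A) = √(24.36/17.50) = 1.180 in
L_e = K·L = 1 × 147 = 147.0 in
λ = L_e / r_min = 147.00 / 1.180 = 125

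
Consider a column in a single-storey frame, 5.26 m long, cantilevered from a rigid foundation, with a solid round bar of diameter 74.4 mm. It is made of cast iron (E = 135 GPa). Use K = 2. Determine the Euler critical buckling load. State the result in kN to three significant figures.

P_cr ≈ 18.1 kN

I = πd⁴/64 = π×74.4⁴/64 = 1.504×10^6 mm⁴
I = 1.504×10^6 mm⁴ = 1.504×10^-6 m⁴
Effective length L_e = K·L = 2 × 5.26 = 10.52 m
P_cr = π²EI / L_e² = π² × 135×10⁹ × 1.504×10^-6 / 10.52² = 1.811×10^4 N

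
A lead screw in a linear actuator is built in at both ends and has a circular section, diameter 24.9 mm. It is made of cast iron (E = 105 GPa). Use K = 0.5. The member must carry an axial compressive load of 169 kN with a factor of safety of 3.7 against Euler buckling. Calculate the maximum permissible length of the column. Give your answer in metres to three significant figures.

I = πd⁴/64 = π×24.9⁴/64 = 1.887×10^4 mm⁴
I = 1.887×10^-8 m⁴
Required critical load P_cr = n·P = 3.7 × 169 = 625.3 kN = 6.253×10^5 N
From P_cr = π²EI/(K·L)²:  L = (1/K)·√(π²EI/P_cr) = (1/0.5)·√(π²×1.05×10^11×1.887×10^-8/6.253×10^5)
L = 0.354 m

L_max ≈ 0.354 m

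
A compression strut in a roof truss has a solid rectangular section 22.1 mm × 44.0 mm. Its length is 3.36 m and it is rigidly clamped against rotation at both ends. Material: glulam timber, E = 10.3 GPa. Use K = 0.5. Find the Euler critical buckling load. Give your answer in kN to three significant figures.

Buckling occurs about the weak axis: I_min = h·b³/12 with b = 22.1 mm (the shorter side).
I_min = 44.0×22.1³/12 = 3.958×10^4 mm⁴
I = 3.958×10^4 mm⁴ = 3.958×10^-8 m⁴
Effective length L_e = K·L = 0.5 × 3.36 = 1.680 m
P_cr = π²EI / L_e² = π² × 10.3×10⁹ × 3.958×10^-8 / 1.680² = 1.425×10^3 N

P_cr ≈ 1.43 kN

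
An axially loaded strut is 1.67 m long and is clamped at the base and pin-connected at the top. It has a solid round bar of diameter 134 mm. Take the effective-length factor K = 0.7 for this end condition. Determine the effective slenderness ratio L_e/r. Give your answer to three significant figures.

For a solid circle r = d/4 = 134/4 = 33.50 mm
L_e = K·L = 0.7 × 1.67 m = 1.169 m = 1169.0 mm
λ = L_e / r_min = 1169.0 / 33.50 = 34.9

λ ≈ 34.9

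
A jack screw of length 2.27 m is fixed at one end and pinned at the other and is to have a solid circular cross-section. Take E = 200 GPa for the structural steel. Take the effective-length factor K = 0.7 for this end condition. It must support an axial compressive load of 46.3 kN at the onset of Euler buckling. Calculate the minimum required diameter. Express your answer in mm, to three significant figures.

L_e = K·L = 0.7 × 2.27 = 1.589 m
Required I = P_cr·L_e²/(π²E) = 4.630×10^4 × 1.589² / (π² × 2.00×10^11) = 5.922×10^-8 m⁴
I_req = 5.922×10^4 mm⁴
Solid circle: I = πd⁴/64  ⇒  d = (64I/π)^(1/4) = (64×5.922×10^4/π)^(1/4) = 33.1 mm

d ≈ 33.1 mm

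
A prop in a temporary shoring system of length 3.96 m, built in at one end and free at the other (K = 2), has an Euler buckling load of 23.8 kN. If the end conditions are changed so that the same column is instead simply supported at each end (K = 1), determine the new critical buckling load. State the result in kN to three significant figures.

P_cr ≈ 95.2 kN

P_cr ∝ 1/K², so P_cr,new = P_cr,old × (K_old/K_new)² = 23.8 × (2/1)²
= 23.8 × 4.000 = 95.2 kN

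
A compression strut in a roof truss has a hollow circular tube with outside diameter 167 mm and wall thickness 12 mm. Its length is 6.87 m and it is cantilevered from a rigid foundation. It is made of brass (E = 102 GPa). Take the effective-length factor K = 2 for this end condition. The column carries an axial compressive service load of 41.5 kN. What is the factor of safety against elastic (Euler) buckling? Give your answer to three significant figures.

n ≈ 2.27

Inner diameter d_i = 167 − 2×12 = 143.0 mm
I = π(d_o⁴ − d_i⁴)/64 = π(167⁴ − 143.0⁴)/64 = 1.765×10^7 mm⁴
I = 1.765×10^7 mm⁴ = 1.765×10^-5 m⁴
Effective length L_e = K·L = 2 × 6.87 = 13.74 m
P_cr = π²EI / L_e² = π² × 102×10⁹ × 1.765×10^-5 / 13.74² = 9.414×10^4 N
Factor of safety n = P_cr / P = 94.136 / 41.5 = 2.27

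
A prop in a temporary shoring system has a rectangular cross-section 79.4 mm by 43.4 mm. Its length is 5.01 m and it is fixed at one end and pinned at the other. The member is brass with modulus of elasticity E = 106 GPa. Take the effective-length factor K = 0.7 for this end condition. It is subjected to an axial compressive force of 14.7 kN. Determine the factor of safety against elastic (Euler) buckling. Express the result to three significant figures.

n ≈ 3.13

Buckling occurs about the weak axis: I_min = h·b³/12 with b = 43.4 mm (the shorter side).
I_min = 79.4×43.4³/12 = 5.409×10^5 mm⁴
I = 5.409×10^5 mm⁴ = 5.409×10^-7 m⁴
Effective length L_e = K·L = 0.7 × 5.01 = 3.507 m
P_cr = π²EI / L_e² = π² × 106×10⁹ × 5.409×10^-7 / 3.507² = 4.601×10^4 N
Factor of safety n = P_cr / P = 46.009 / 14.7 = 3.13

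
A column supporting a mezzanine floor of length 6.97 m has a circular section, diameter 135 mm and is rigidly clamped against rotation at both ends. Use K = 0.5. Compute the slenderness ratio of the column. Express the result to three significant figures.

λ ≈ 103

For a solid circle r = d/4 = 135/4 = 33.75 mm
L_e = K·L = 0.5 × 6.97 m = 3.485 m = 3485.0 mm
λ = L_e / r_min = 3485.0 / 33.75 = 103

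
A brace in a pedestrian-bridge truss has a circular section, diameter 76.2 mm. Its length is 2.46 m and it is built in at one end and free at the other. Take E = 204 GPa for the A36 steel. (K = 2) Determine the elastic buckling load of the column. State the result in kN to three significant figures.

P_cr ≈ 138 kN

I = πd⁴/64 = π×76.2⁴/64 = 1.655×10^6 mm⁴
I = 1.655×10^6 mm⁴ = 1.655×10^-6 m⁴
Effective length L_e = K·L = 2 × 2.46 = 4.920 m
P_cr = π²EI / L_e² = π² × 204×10⁹ × 1.655×10^-6 / 4.920² = 1.377×10^5 N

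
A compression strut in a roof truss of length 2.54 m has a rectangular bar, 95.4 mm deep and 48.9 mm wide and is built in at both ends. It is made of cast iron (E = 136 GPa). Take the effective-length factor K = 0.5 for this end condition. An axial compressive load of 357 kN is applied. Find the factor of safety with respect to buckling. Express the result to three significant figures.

n ≈ 2.17

Buckling occurs about the weak axis: I_min = h·b³/12 with b = 48.9 mm (the shorter side).
I_min = 95.4×48.9³/12 = 9.296×10^5 mm⁴
I = 9.296×10^5 mm⁴ = 9.296×10^-7 m⁴
Effective length L_e = K·L = 0.5 × 2.54 = 1.270 m
P_cr = π²EI / L_e² = π² × 136×10⁹ × 9.296×10^-7 / 1.270² = 7.736×10^5 N
Factor of safety n = P_cr / P = 773.62 / 357 = 2.17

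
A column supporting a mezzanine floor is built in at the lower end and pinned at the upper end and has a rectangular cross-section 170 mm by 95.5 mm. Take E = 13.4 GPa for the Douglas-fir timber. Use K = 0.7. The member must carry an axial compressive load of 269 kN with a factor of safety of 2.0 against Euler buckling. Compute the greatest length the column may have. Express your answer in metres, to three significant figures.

Buckling occurs about the weak axis: I_min = h·b³/12 with b = 95.5 mm (the shorter side).
I_min = 170×95.5³/12 = 1.234×10^7 mm⁴
I = 1.234×10^-5 m⁴
Required critical load P_cr = n·P = 2.0 × 269 = 538.0 kN = 5.380×10^5 N
From P_cr = π²EI/(K·L)²:  L = (1/K)·√(π²EI/P_cr) = (1/0.7)·√(π²×1.34×10^10×1.234×10^-5/5.380×10^5)
L = 2.49 m

L_max ≈ 2.49 m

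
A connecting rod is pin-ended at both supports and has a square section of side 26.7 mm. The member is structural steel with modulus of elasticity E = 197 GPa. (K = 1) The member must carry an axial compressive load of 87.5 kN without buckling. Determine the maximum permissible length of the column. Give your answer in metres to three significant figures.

L_max ≈ 0.970 m

I = a⁴/12 = 26.7⁴/12 = 4.235×10^4 mm⁴
I = 4.235×10^-8 m⁴
At the buckling limit P_cr = P = 8.750×10^4 N
From P_cr = π²EI/(K·L)²:  L = (1/K)·√(π²EI/P_cr) = (1/1)·√(π²×1.97×10^11×4.235×10^-8/8.750×10^4)
L = 0.970 m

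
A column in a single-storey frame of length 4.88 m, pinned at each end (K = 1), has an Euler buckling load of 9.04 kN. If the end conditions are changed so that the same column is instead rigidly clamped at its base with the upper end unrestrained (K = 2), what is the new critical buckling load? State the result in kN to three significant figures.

P_cr ≈ 2.26 kN

P_cr ∝ 1/K², so P_cr,new = P_cr,old × (K_old/K_new)² = 9.04 × (1/2)²
= 9.04 × 0.2500 = 2.26 kN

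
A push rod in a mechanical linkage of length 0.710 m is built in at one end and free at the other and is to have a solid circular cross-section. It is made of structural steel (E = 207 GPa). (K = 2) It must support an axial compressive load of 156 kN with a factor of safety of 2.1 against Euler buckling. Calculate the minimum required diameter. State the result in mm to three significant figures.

d ≈ 50.7 mm

Required P_cr = n·P = 2.1 × 156 = 327.6 kN
L_e = K·L = 2 × 0.710 = 1.420 m
Required I = P_cr·L_e²/(π²E) = 3.276×10^5 × 1.420² / (π² × 2.07×10^11) = 3.233×10^-7 m⁴
I_req = 3.233×10^5 mm⁴
Solid circle: I = πd⁴/64  ⇒  d = (64I/π)^(1/4) = (64×3.233×10^5/π)^(1/4) = 50.7 mm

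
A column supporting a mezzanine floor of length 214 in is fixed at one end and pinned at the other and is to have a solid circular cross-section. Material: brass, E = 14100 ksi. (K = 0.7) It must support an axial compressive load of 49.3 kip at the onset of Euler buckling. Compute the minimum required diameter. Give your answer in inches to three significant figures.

d ≈ 3.57 in

L_e = K·L = 0.7 × 214 = 149.8 in
Required I = P_cr·L_e²/(π²E) = 4.930×10^4 × 149.8² / (π² × 1.41×10^7) = 7.950 in⁴
Solid circle: I = πd⁴/64  ⇒  d = (64I/π)^(1/4) = (64×7.950/π)^(1/4) = 3.57 in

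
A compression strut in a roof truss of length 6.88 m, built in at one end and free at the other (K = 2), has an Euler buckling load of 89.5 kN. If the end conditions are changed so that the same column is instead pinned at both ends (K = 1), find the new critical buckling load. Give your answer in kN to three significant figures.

P_cr ∝ 1/K², so P_cr,new = P_cr,old × (K_old/K_new)² = 89.5 × (2/1)²
= 89.5 × 4.000 = 358 kN

P_cr ≈ 358 kN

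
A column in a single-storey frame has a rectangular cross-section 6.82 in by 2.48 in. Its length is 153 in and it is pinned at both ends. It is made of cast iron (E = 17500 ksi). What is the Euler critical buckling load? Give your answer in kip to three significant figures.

P_cr ≈ 64.0 kip

Buckling occurs about the weak axis: I_min = h·b³/12 with b = 2.48 in (the shorter side).
I_min = 6.82×2.48³/12 = 8.669 in⁴
Effective length L_e = K·L = 1 × 153 = 153.0 in
P_cr = π²EI / L_e² = π² × 17500×10³ × 8.669 / 153.0² = 6.396×10^4 lb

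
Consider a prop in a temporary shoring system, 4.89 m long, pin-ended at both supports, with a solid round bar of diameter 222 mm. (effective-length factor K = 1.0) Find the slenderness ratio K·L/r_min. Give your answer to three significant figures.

λ ≈ 88.1

For a solid circle r = d/4 = 222/4 = 55.50 mm
L_e = K·L = 1 × 4.89 m = 4.890 m = 4890.0 mm
λ = L_e / r_min = 4890.0 / 55.50 = 88.1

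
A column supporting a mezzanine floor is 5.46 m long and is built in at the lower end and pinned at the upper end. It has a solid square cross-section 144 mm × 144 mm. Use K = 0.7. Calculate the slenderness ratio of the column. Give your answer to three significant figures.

I = a⁴/12 = 144⁴/12 = 3.583×10^7 mm⁴
A = 2.074×10^4 mm²;  r_min = √(I/A) = √(3.583×10^7/2.074×10^4) = 41.57 mm
L_e = K·L = 0.7 × 5.46 m = 3.822 m = 3822.0 mm
λ = L_e / r_min = 3822.0 / 41.57 = 91.9

λ ≈ 91.9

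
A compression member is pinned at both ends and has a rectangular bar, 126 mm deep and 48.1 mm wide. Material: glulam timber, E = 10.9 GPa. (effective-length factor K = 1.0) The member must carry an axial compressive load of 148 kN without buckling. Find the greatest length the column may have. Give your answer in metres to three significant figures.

Buckling occurs about the weak axis: I_min = h·b³/12 with b = 48.1 mm (the shorter side).
I_min = 126×48.1³/12 = 1.168×10^6 mm⁴
I = 1.168×10^-6 m⁴
At the buckling limit P_cr = P = 1.480×10^5 N
From P_cr = π²EI/(K·L)²:  L = (1/K)·√(π²EI/P_cr) = (1/1)·√(π²×1.09×10^10×1.168×10^-6/1.480×10^5)
L = 0.922 m

L_max ≈ 0.922 m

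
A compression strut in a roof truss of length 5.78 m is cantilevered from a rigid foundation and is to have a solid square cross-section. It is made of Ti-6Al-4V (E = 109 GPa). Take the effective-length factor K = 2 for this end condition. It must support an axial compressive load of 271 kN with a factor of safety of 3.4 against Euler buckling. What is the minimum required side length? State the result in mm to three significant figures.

a ≈ 193 mm

Required P_cr = n·P = 3.4 × 271 = 921.4 kN
L_e = K·L = 2 × 5.78 = 11.56 m
Required I = P_cr·L_e²/(π²E) = 9.214×10^5 × 11.56² / (π² × 1.09×10^11) = 1.145×10^-4 m⁴
I_req = 1.145×10^8 mm⁴
Solid square: I = a⁴/12  ⇒  a = (12I)^(1/4) = (12×1.145×10^8)^(1/4) = 193 mm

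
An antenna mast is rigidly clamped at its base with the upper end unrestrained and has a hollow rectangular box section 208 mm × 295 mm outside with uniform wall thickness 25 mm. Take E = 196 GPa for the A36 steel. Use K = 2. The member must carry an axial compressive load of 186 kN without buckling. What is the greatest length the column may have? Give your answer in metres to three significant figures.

L_max ≈ 19.1 m

Inner dimensions: h_i = 295 − 2×25 = 245.0 mm, b_i = 208 − 2×25 = 158.0 mm
Weak-axis I_min = (h_o·b_o³ − h_i·b_i³)/12 with b_o = 208, b_i = 158.0 mm (shorter outer/inner sides).
I_min = (295×208³ − 245.0×158.0³)/12 = 1.407×10^8 mm⁴
I = 1.407×10^-4 m⁴
At the buckling limit P_cr = P = 1.860×10^5 N
From P_cr = π²EI/(K·L)²:  L = (1/K)·√(π²EI/P_cr) = (1/2)·√(π²×1.96×10^11×1.407×10^-4/1.860×10^5)
L = 19.1 m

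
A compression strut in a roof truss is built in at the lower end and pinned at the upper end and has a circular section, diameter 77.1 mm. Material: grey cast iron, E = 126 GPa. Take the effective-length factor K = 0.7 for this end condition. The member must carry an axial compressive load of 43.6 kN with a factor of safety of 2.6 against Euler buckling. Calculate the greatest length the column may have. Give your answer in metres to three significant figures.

L_max ≈ 6.23 m

I = πd⁴/64 = π×77.1⁴/64 = 1.735×10^6 mm⁴
I = 1.735×10^-6 m⁴
Required critical load P_cr = n·P = 2.6 × 43.6 = 113.4 kN = 1.134×10^5 N
From P_cr = π²EI/(K·L)²:  L = (1/K)·√(π²EI/P_cr) = (1/0.7)·√(π²×1.26×10^11×1.735×10^-6/1.134×10^5)
L = 6.23 m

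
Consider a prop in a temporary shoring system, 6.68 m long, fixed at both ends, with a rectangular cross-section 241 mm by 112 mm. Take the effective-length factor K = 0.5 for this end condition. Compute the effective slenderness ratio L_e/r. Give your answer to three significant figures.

λ ≈ 103

Buckling occurs about the weak axis: I_min = h·b³/12 with b = 112 mm (the shorter side).
I_min = 241×112³/12 = 2.822×10^7 mm⁴
A = 2.699×10^4 mm²;  r_min = √(I/A) = √(2.822×10^7/2.699×10^4) = 32.33 mm
L_e = K·L = 0.5 × 6.68 m = 3.340 m = 3340.0 mm
λ = L_e / r_min = 3340.0 / 32.33 = 103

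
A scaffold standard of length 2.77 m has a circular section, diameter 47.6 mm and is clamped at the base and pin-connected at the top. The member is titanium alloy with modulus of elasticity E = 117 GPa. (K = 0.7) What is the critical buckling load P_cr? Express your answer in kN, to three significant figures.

P_cr ≈ 77.4 kN

I = πd⁴/64 = π×47.6⁴/64 = 2.520×10^5 mm⁴
I = 2.520×10^5 mm⁴ = 2.520×10^-7 m⁴
Effective length L_e = K·L = 0.7 × 2.77 = 1.939 m
P_cr = π²EI / L_e² = π² × 117×10⁹ × 2.520×10^-7 / 1.939² = 7.740×10^4 N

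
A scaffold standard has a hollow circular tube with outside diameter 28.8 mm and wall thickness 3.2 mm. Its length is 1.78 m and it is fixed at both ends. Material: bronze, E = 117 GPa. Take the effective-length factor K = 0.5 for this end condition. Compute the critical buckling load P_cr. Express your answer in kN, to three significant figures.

P_cr ≈ 31.2 kN

Inner diameter d_i = 28.8 − 2×3.2 = 22.40 mm
I = π(d_o⁴ − d_i⁴)/64 = π(28.8⁴ − 22.40⁴)/64 = 2.141×10^4 mm⁴
I = 2.141×10^4 mm⁴ = 2.141×10^-8 m⁴
Effective length L_e = K·L = 0.5 × 1.78 = 0.8900 m
P_cr = π²EI / L_e² = π² × 117×10⁹ × 2.141×10^-8 / 0.8900² = 3.122×10^4 N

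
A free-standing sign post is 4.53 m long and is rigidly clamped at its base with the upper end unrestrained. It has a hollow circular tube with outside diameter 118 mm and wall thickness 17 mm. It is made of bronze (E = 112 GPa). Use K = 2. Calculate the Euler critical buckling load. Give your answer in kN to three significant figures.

P_cr ≈ 95.3 kN

Inner diameter d_i = 118 − 2×17 = 84.00 mm
I = π(d_o⁴ − d_i⁴)/64 = π(118⁴ − 84.00⁴)/64 = 7.073×10^6 mm⁴
I = 7.073×10^6 mm⁴ = 7.073×10^-6 m⁴
Effective length L_e = K·L = 2 × 4.53 = 9.060 m
P_cr = π²EI / L_e² = π² × 112×10⁹ × 7.073×10^-6 / 9.060² = 9.525×10^4 N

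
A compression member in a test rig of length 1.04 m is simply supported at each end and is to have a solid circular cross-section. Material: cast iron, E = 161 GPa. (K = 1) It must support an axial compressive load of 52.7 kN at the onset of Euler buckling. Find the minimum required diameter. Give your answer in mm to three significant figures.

d ≈ 29.2 mm

L_e = K·L = 1 × 1.04 = 1.040 m
Required I = P_cr·L_e²/(π²E) = 5.270×10^4 × 1.040² / (π² × 1.61×10^11) = 3.587×10^-8 m⁴
I_req = 3.587×10^4 mm⁴
Solid circle: I = πd⁴/64  ⇒  d = (64I/π)^(1/4) = (64×3.587×10^4/π)^(1/4) = 29.2 mm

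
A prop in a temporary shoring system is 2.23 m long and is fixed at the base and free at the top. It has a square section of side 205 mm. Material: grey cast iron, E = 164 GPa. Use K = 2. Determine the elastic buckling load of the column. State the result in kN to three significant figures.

I = a⁴/12 = 205⁴/12 = 1.472×10^8 mm⁴
I = 1.472×10^8 mm⁴ = 1.472×10^-4 m⁴
Effective length L_e = K·L = 2 × 2.23 = 4.460 m
P_cr = π²EI / L_e² = π² × 164×10⁹ × 1.472×10^-4 / 4.460² = 1.198×10^7 N

P_cr ≈ 12000 kN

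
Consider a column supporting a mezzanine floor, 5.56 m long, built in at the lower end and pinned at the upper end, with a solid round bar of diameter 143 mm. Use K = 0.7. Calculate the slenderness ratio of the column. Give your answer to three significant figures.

λ ≈ 109

For a solid circle r = d/4 = 143/4 = 35.75 mm
L_e = K·L = 0.7 × 5.56 m = 3.892 m = 3892.0 mm
λ = L_e / r_min = 3892.0 / 35.75 = 109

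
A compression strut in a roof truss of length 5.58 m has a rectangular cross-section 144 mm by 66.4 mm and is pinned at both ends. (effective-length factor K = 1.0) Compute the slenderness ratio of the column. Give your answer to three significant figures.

Buckling occurs about the weak axis: I_min = h·b³/12 with b = 66.4 mm (the shorter side).
I_min = 144×66.4³/12 = 3.513×10^6 mm⁴
A = 9.562×10^3 mm²;  r_min = √(I/A) = √(3.513×10^6/9.562×10^3) = 19.17 mm
L_e = K·L = 1 × 5.58 m = 5.580 m = 5580.0 mm
λ = L_e / r_min = 5580.0 / 19.17 = 291

λ ≈ 291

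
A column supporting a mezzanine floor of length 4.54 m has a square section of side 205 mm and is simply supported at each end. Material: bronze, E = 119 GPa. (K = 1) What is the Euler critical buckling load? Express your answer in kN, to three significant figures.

I = a⁴/12 = 205⁴/12 = 1.472×10^8 mm⁴
I = 1.472×10^8 mm⁴ = 1.472×10^-4 m⁴
Effective length L_e = K·L = 1 × 4.54 = 4.540 m
P_cr = π²EI / L_e² = π² × 119×10⁹ × 1.472×10^-4 / 4.540² = 8.386×10^6 N

P_cr ≈ 8390 kN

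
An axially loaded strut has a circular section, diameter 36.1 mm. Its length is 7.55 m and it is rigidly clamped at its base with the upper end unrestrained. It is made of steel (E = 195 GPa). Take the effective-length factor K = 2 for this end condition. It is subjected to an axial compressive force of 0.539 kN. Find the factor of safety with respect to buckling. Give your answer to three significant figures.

I = πd⁴/64 = π×36.1⁴/64 = 8.337×10^4 mm⁴
I = 8.337×10^4 mm⁴ = 8.337×10^-8 m⁴
Effective length L_e = K·L = 2 × 7.55 = 15.10 m
P_cr = π²EI / L_e² = π² × 195×10⁹ × 8.337×10^-8 / 15.10² = 703.7 N
Factor of safety n = P_cr / P = 0.70369 / 0.539 = 1.31

n ≈ 1.31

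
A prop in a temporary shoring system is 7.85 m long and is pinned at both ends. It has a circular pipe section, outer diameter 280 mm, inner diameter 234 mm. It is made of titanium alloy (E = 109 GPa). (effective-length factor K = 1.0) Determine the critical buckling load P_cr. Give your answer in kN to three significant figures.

P_cr ≈ 2700 kN

d_o = 280 mm, d_i = 234 mm
I = π(d_o⁴ − d_i⁴)/64 = π(280⁴ − 234.0⁴)/64 = 1.545×10^8 mm⁴
I = 1.545×10^8 mm⁴ = 1.545×10^-4 m⁴
Effective length L_e = K·L = 1 × 7.85 = 7.850 m
P_cr = π²EI / L_e² = π² × 109×10⁹ × 1.545×10^-4 / 7.850² = 2.698×10^6 N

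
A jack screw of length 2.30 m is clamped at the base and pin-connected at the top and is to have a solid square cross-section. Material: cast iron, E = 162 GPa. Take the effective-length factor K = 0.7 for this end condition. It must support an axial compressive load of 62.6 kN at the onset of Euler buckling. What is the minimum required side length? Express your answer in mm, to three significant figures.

a ≈ 33.2 mm

L_e = K·L = 0.7 × 2.30 = 1.610 m
Required I = P_cr·L_e²/(π²E) = 6.260×10^4 × 1.610² / (π² × 1.62×10^11) = 1.015×10^-7 m⁴
I_req = 1.015×10^5 mm⁴
Solid square: I = a⁴/12  ⇒  a = (12I)^(1/4) = (12×1.015×10^5)^(1/4) = 33.2 mm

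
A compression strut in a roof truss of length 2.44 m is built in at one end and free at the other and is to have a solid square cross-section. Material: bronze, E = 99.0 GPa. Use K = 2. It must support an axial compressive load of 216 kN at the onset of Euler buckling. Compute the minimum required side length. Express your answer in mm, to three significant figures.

a ≈ 89.2 mm

L_e = K·L = 2 × 2.44 = 4.880 m
Required I = P_cr·L_e²/(π²E) = 2.160×10^5 × 4.880² / (π² × 9.90×10^10) = 5.265×10^-6 m⁴
I_req = 5.265×10^6 mm⁴
Solid square: I = a⁴/12  ⇒  a = (12I)^(1/4) = (12×5.265×10^6)^(1/4) = 89.2 mm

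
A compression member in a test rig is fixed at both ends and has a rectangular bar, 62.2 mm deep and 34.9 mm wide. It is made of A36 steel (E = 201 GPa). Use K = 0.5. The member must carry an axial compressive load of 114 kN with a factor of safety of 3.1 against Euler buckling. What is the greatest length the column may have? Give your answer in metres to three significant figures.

L_max ≈ 2.22 m

Buckling occurs about the weak axis: I_min = h·b³/12 with b = 34.9 mm (the shorter side).
I_min = 62.2×34.9³/12 = 2.203×10^5 mm⁴
I = 2.203×10^-7 m⁴
Required critical load P_cr = n·P = 3.1 × 114 = 353.4 kN = 3.534×10^5 N
From P_cr = π²EI/(K·L)²:  L = (1/K)·√(π²EI/P_cr) = (1/0.5)·√(π²×2.01×10^11×2.203×10^-7/3.534×10^5)
L = 2.22 m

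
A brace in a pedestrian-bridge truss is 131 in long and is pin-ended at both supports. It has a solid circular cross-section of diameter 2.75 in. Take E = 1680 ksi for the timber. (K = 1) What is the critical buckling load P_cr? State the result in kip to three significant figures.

P_cr ≈ 2.71 kip

I = πd⁴/64 = π×2.75⁴/64 = 2.807 in⁴
Effective length L_e = K·L = 1 × 131 = 131.0 in
P_cr = π²EI / L_e² = π² × 1680×10³ × 2.807 / 131.0² = 2.712×10^3 lb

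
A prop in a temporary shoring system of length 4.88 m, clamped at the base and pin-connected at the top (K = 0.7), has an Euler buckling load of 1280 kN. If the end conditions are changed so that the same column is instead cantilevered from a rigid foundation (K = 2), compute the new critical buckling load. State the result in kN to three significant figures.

P_cr ∝ 1/K², so P_cr,new = P_cr,old × (K_old/K_new)² = 1280 × (0.7/2)²
= 1280 × 0.1225 = 157 kN

P_cr ≈ 157 kN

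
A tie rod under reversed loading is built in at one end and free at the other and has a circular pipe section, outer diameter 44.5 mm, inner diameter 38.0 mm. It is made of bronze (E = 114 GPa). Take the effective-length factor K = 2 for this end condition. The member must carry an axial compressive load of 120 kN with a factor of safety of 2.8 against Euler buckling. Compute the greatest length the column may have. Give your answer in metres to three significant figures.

L_max ≈ 0.275 m

d_o = 44.5 mm, d_i = 38.0 mm
I = π(d_o⁴ − d_i⁴)/64 = π(44.5⁴ − 38.00⁴)/64 = 9.014×10^4 mm⁴
I = 9.014×10^-8 m⁴
Required critical load P_cr = n·P = 2.8 × 120 = 336.0 kN = 3.360×10^5 N
From P_cr = π²EI/(K·L)²:  L = (1/K)·√(π²EI/P_cr) = (1/2)·√(π²×1.14×10^11×9.014×10^-8/3.360×10^5)
L = 0.275 m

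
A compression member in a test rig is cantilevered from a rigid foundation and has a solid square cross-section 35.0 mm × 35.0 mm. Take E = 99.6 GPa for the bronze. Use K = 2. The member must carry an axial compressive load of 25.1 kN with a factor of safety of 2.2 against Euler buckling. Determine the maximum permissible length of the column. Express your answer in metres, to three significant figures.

I = a⁴/12 = 35.0⁴/12 = 1.251×10^5 mm⁴
I = 1.251×10^-7 m⁴
Required critical load P_cr = n·P = 2.2 × 25.1 = 55.22 kN = 5.522×10^4 N
From P_cr = π²EI/(K·L)²:  L = (1/K)·√(π²EI/P_cr) = (1/2)·√(π²×9.96×10^10×1.251×10^-7/5.522×10^4)
L = 0.746 m

L_max ≈ 0.746 m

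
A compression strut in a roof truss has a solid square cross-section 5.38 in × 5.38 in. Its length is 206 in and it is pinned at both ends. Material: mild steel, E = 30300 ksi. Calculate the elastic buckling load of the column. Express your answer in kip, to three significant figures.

I = a⁴/12 = 5.38⁴/12 = 69.81 in⁴
Effective length L_e = K·L = 1 × 206 = 206.0 in
P_cr = π²EI / L_e² = π² × 30300×10³ × 69.81 / 206.0² = 4.920×10^5 lb

P_cr ≈ 492 kip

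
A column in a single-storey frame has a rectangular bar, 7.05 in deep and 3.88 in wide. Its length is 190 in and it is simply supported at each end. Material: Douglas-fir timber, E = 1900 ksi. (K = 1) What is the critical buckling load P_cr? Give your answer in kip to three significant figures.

P_cr ≈ 17.8 kip

Buckling occurs about the weak axis: I_min = h·b³/12 with b = 3.88 in (the shorter side).
I_min = 7.05×3.88³/12 = 34.32 in⁴
Effective length L_e = K·L = 1 × 190 = 190.0 in
P_cr = π²EI / L_e² = π² × 1900×10³ × 34.32 / 190.0² = 1.783×10^4 lb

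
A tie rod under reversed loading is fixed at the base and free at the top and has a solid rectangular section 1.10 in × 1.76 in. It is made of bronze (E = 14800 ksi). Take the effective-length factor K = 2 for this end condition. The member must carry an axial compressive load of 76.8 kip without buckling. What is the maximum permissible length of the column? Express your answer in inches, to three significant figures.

Buckling occurs about the weak axis: I_min = h·b³/12 with b = 1.10 in (the shorter side).
I_min = 1.76×1.10³/12 = 0.1952 in⁴
At the buckling limit P_cr = P = 7.680×10^4 lb
From P_cr = π²EI/(K·L)²:  L = (1/K)·√(π²EI/P_cr) = (1/2)·√(π²×1.48×10^7×0.1952/7.680×10^4)
L = 9.63 in

L_max ≈ 9.63 in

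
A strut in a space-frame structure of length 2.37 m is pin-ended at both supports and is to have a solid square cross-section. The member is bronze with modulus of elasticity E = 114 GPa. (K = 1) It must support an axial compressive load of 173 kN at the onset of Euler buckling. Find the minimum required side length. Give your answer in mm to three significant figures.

a ≈ 56.7 mm

L_e = K·L = 1 × 2.37 = 2.370 m
Required I = P_cr·L_e²/(π²E) = 1.730×10^5 × 2.370² / (π² × 1.14×10^11) = 8.637×10^-7 m⁴
I_req = 8.637×10^5 mm⁴
Solid square: I = a⁴/12  ⇒  a = (12I)^(1/4) = (12×8.637×10^5)^(1/4) = 56.7 mm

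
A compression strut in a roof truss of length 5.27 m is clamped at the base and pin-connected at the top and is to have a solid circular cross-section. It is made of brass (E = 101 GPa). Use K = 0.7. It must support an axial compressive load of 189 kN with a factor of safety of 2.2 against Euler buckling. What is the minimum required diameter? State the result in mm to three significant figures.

Required P_cr = n·P = 2.2 × 189 = 415.8 kN
L_e = K·L = 0.7 × 5.27 = 3.689 m
Required I = P_cr·L_e²/(π²E) = 4.158×10^5 × 3.689² / (π² × 1.01×10^11) = 5.677×10^-6 m⁴
I_req = 5.677×10^6 mm⁴
Solid circle: I = πd⁴/64  ⇒  d = (64I/π)^(1/4) = (64×5.677×10^6/π)^(1/4) = 104 mm

d ≈ 104 mm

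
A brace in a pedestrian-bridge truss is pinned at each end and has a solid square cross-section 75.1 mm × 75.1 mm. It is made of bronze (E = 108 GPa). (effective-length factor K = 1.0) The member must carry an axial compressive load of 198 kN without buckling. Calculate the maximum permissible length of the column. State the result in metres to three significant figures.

I = a⁴/12 = 75.1⁴/12 = 2.651×10^6 mm⁴
I = 2.651×10^-6 m⁴
At the buckling limit P_cr = P = 1.980×10^5 N
From P_cr = π²EI/(K·L)²:  L = (1/K)·√(π²EI/P_cr) = (1/1)·√(π²×1.08×10^11×2.651×10^-6/1.980×10^5)
L = 3.78 m

L_max ≈ 3.78 m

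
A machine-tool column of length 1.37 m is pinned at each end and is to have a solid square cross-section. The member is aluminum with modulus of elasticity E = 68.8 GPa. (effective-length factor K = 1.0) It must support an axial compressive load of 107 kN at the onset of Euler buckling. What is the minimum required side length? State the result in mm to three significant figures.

L_e = K·L = 1 × 1.37 = 1.370 m
Required I = P_cr·L_e²/(π²E) = 1.070×10^5 × 1.370² / (π² × 6.88×10^10) = 2.958×10^-7 m⁴
I_req = 2.958×10^5 mm⁴
Solid square: I = a⁴/12  ⇒  a = (12I)^(1/4) = (12×2.958×10^5)^(1/4) = 43.4 mm

a ≈ 43.4 mm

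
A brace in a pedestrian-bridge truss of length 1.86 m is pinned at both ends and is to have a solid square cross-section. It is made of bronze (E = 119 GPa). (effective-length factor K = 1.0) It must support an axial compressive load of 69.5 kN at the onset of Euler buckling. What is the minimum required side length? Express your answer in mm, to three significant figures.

L_e = K·L = 1 × 1.86 = 1.860 m
Required I = P_cr·L_e²/(π²E) = 6.950×10^4 × 1.860² / (π² × 1.19×10^11) = 2.047×10^-7 m⁴
I_req = 2.047×10^5 mm⁴
Solid square: I = a⁴/12  ⇒  a = (12I)^(1/4) = (12×2.047×10^5)^(1/4) = 39.6 mm

a ≈ 39.6 mm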